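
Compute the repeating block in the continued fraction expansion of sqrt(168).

[12; (1, 24)]

Write x_i = (sqrt(168) + m_i)/d_i with (m_0, d_0) = (0, 1). a_0 = floor(sqrt(168)) = 12, since 12^2 = 144 <= 168 < 169 = 13^2.
Iterate m_{i+1} = d_i*a_i - m_i, d_{i+1} = (168 - m_{i+1}^2)/d_i, a_{i+1} = floor((a_0 + m_{i+1})/d_{i+1}):
  m_1 = 1*12 - 0 = 12, d_1 = (168 - 12^2)/1 = 24/1 = 24, a_1 = floor((12 + 12)/24) = 1.
  m_2 = 24*1 - 12 = 12, d_2 = (168 - 12^2)/24 = 24/24 = 1, a_2 = floor((12 + 12)/1) = 24.
  m_3 = 1*24 - 12 = 12, d_3 = (168 - 12^2)/1 = 24/1 = 24: (m_3, d_3) = (m_1, d_1) = (12, 24), so from here the quotients repeat a_1, a_2; the period length is 2.
Hence the expansion of sqrt(168) is a_0 = 12 followed by the repeating block 1, 24 (period 2).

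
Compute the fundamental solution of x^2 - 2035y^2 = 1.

(x, y) = (406, 9)

First expand sqrt(2035) as a continued fraction. With x_i = (sqrt(2035) + m_i)/d_i and (m_0, d_0) = (0, 1): a_0 = floor(sqrt(2035)) = 45, since 45^2 = 2025 <= 2035 < 2116 = 46^2.
Iterate m_{i+1} = d_i*a_i - m_i, d_{i+1} = (2035 - m_{i+1}^2)/d_i, a_{i+1} = floor((a_0 + m_{i+1})/d_{i+1}):
  m_1 = 1*45 - 0 = 45, d_1 = (2035 - 45^2)/1 = 10/1 = 10, a_1 = floor((45 + 45)/10) = 9.
  m_2 = 10*9 - 45 = 45, d_2 = (2035 - 45^2)/10 = 10/10 = 1, a_2 = floor((45 + 45)/1) = 90.
  m_3 = 1*90 - 45 = 45, d_3 = (2035 - 45^2)/1 = 10/1 = 10: (m_3, d_3) = (m_1, d_1) = (45, 10), so from here the quotients repeat a_1, a_2; the period length is 2.
So sqrt(2035) = [45; (9, 90)] with period length k = 2.
k is even, so the fundamental solution of x^2 - 2035y^2 = 1 is (p_{k-1}, q_{k-1}) = (p_1, q_1); compute convergents through index 1.
Convergents (p_i = a_i*p_{i-1} + p_{i-2}, q_i = a_i*q_{i-1} + q_{i-2} with p_{-2}=0, p_{-1}=1, q_{-2}=1, q_{-1}=0):
  i=0: a_0=45, p_0 = 45*1 + 0 = 45, q_0 = 45*0 + 1 = 1.
  i=1: a_1=9, p_1 = 9*45 + 1 = 406, q_1 = 9*1 + 0 = 9.
Check: 406^2 - 2035*9^2 = 164836 - 164835 = 1, so (x, y) = (406, 9) solves the equation, and by the theorem it is the least positive solution.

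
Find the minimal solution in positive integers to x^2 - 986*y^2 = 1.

First expand sqrt(986) as a continued fraction. With x_i = (sqrt(986) + m_i)/d_i and (m_0, d_0) = (0, 1): a_0 = floor(sqrt(986)) = 31, since 31^2 = 961 <= 986 < 1024 = 32^2.
Iterate m_{i+1} = d_i*a_i - m_i, d_{i+1} = (986 - m_{i+1}^2)/d_i, a_{i+1} = floor((a_0 + m_{i+1})/d_{i+1}):
  m_1 = 1*31 - 0 = 31, d_1 = (986 - 31^2)/1 = 25/1 = 25, a_1 = floor((31 + 31)/25) = 2.
  m_2 = 25*2 - 31 = 19, d_2 = (986 - 19^2)/25 = 625/25 = 25, a_2 = floor((31 + 19)/25) = 2.
  m_3 = 25*2 - 19 = 31, d_3 = (986 - 31^2)/25 = 25/25 = 1, a_3 = floor((31 + 31)/1) = 62.
  m_4 = 1*62 - 31 = 31, d_4 = (986 - 31^2)/1 = 25/1 = 25: (m_4, d_4) = (m_1, d_1) = (31, 25), so from here the quotients repeat a_1, ..., a_3; the period length is 3.
So sqrt(986) = [31; (2, 2, 62)] with period length k = 3.
k is odd, so (p_{k-1}, q_{k-1}) only solves x^2 - 986y^2 = -1 and the fundamental solution of x^2 - 986y^2 = 1 is (p_{2k-1}, q_{2k-1}) = (p_5, q_5); compute convergents through index 5, running through the period twice.
Convergents (p_i = a_i*p_{i-1} + p_{i-2}, q_i = a_i*q_{i-1} + q_{i-2} with p_{-2}=0, p_{-1}=1, q_{-2}=1, q_{-1}=0):
  i=0: a_0=31, p_0 = 31*1 + 0 = 31, q_0 = 31*0 + 1 = 1.
  i=1: a_1=2, p_1 = 2*31 + 1 = 63, q_1 = 2*1 + 0 = 2.
  i=2: a_2=2, p_2 = 2*63 + 31 = 157, q_2 = 2*2 + 1 = 5.
  i=3: a_3=62, p_3 = 62*157 + 63 = 9797, q_3 = 62*5 + 2 = 312.
  i=4: a_4=2, p_4 = 2*9797 + 157 = 19751, q_4 = 2*312 + 5 = 629.
  i=5: a_5=2, p_5 = 2*19751 + 9797 = 49299, q_5 = 2*629 + 312 = 1570.
Indeed p_2^2 - 986*q_2^2 = 24649 - 24650 = -1, not +1.
Check: 49299^2 - 986*1570^2 = 2430391401 - 2430391400 = 1, so (x, y) = (49299, 1570) solves the equation, and by the theorem it is the least positive solution.

(x, y) = (49299, 1570)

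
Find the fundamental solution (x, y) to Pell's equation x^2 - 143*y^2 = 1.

(x, y) = (12, 1)

First expand sqrt(143) as a continued fraction. With x_i = (sqrt(143) + m_i)/d_i and (m_0, d_0) = (0, 1): a_0 = floor(sqrt(143)) = 11, since 11^2 = 121 <= 143 < 144 = 12^2.
Iterate m_{i+1} = d_i*a_i - m_i, d_{i+1} = (143 - m_{i+1}^2)/d_i, a_{i+1} = floor((a_0 + m_{i+1})/d_{i+1}):
  m_1 = 1*11 - 0 = 11, d_1 = (143 - 11^2)/1 = 22/1 = 22, a_1 = floor((11 + 11)/22) = 1.
  m_2 = 22*1 - 11 = 11, d_2 = (143 - 11^2)/22 = 22/22 = 1, a_2 = floor((11 + 11)/1) = 22.
  m_3 = 1*22 - 11 = 11, d_3 = (143 - 11^2)/1 = 22/1 = 22: (m_3, d_3) = (m_1, d_1) = (11, 22), so from here the quotients repeat a_1, a_2; the period length is 2.
So sqrt(143) = [11; (1, 22)] with period length k = 2.
k is even, so the fundamental solution of x^2 - 143y^2 = 1 is (p_{k-1}, q_{k-1}) = (p_1, q_1); compute convergents through index 1.
Convergents (p_i = a_i*p_{i-1} + p_{i-2}, q_i = a_i*q_{i-1} + q_{i-2} with p_{-2}=0, p_{-1}=1, q_{-2}=1, q_{-1}=0):
  i=0: a_0=11, p_0 = 11*1 + 0 = 11, q_0 = 11*0 + 1 = 1.
  i=1: a_1=1, p_1 = 1*11 + 1 = 12, q_1 = 1*1 + 0 = 1.
Check: 12^2 - 143*1^2 = 144 - 143 = 1, so (x, y) = (12, 1) solves the equation, and by the theorem it is the least positive solution.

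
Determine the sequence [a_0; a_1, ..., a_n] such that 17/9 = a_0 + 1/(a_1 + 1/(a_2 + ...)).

[1; 1, 8]

Run the Euclidean algorithm on 17 and 9; the successive quotients are the partial quotients a_0, a_1, ... (each step inverts the fractional part left over by the previous one):
  17 = 1*9 + 8, so a_0 = 1.
  9 = 1*8 + 1, so a_1 = 1.
  8 = 8*1 + 0, so a_2 = 8.
The remainder reaches 0 after 3 divisions, so the expansion has 3 partial quotients, read off in order.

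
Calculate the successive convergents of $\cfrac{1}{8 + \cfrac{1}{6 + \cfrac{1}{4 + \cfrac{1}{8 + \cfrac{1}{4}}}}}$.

Using the convergent recurrence p_i = a_i*p_{i-1} + p_{i-2}, q_i = a_i*q_{i-1} + q_{i-2} with p_{-2}=0, p_{-1}=1, q_{-2}=1, q_{-1}=0:
  i=0: a_0=0, p_0 = 0*1 + 0 = 0, q_0 = 0*0 + 1 = 1.
  i=1: a_1=8, p_1 = 8*0 + 1 = 1, q_1 = 8*1 + 0 = 8.
  i=2: a_2=6, p_2 = 6*1 + 0 = 6, q_2 = 6*8 + 1 = 49.
  i=3: a_3=4, p_3 = 4*6 + 1 = 25, q_3 = 4*49 + 8 = 204.
  i=4: a_4=8, p_4 = 8*25 + 6 = 206, q_4 = 8*204 + 49 = 1681.
  i=5: a_5=4, p_5 = 4*206 + 25 = 849, q_5 = 4*1681 + 204 = 6928.

0/1, 1/8, 6/49, 25/204, 206/1681, 849/6928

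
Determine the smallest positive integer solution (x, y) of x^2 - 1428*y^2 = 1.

First expand sqrt(1428) as a continued fraction. With x_i = (sqrt(1428) + m_i)/d_i and (m_0, d_0) = (0, 1): a_0 = floor(sqrt(1428)) = 37, since 37^2 = 1369 <= 1428 < 1444 = 38^2.
Iterate m_{i+1} = d_i*a_i - m_i, d_{i+1} = (1428 - m_{i+1}^2)/d_i, a_{i+1} = floor((a_0 + m_{i+1})/d_{i+1}):
  m_1 = 1*37 - 0 = 37, d_1 = (1428 - 37^2)/1 = 59/1 = 59, a_1 = floor((37 + 37)/59) = 1.
  m_2 = 59*1 - 37 = 22, d_2 = (1428 - 22^2)/59 = 944/59 = 16, a_2 = floor((37 + 22)/16) = 3.
  m_3 = 16*3 - 22 = 26, d_3 = (1428 - 26^2)/16 = 752/16 = 47, a_3 = floor((37 + 26)/47) = 1.
  m_4 = 47*1 - 26 = 21, d_4 = (1428 - 21^2)/47 = 987/47 = 21, a_4 = floor((37 + 21)/21) = 2.
  m_5 = 21*2 - 21 = 21, d_5 = (1428 - 21^2)/21 = 987/21 = 47, a_5 = floor((37 + 21)/47) = 1.
  m_6 = 47*1 - 21 = 26, d_6 = (1428 - 26^2)/47 = 752/47 = 16, a_6 = floor((37 + 26)/16) = 3.
  m_7 = 16*3 - 26 = 22, d_7 = (1428 - 22^2)/16 = 944/16 = 59, a_7 = floor((37 + 22)/59) = 1.
  m_8 = 59*1 - 22 = 37, d_8 = (1428 - 37^2)/59 = 59/59 = 1, a_8 = floor((37 + 37)/1) = 74.
  m_9 = 1*74 - 37 = 37, d_9 = (1428 - 37^2)/1 = 59/1 = 59: (m_9, d_9) = (m_1, d_1) = (37, 59), so from here the quotients repeat a_1, ..., a_8; the period length is 8.
So sqrt(1428) = [37; (1, 3, 1, 2, 1, 3, 1, 74)] with period length k = 8.
k is even, so the fundamental solution of x^2 - 1428y^2 = 1 is (p_{k-1}, q_{k-1}) = (p_7, q_7); compute convergents through index 7.
Convergents (p_i = a_i*p_{i-1} + p_{i-2}, q_i = a_i*q_{i-1} + q_{i-2} with p_{-2}=0, p_{-1}=1, q_{-2}=1, q_{-1}=0):
  i=0: a_0=37, p_0 = 37*1 + 0 = 37, q_0 = 37*0 + 1 = 1.
  i=1: a_1=1, p_1 = 1*37 + 1 = 38, q_1 = 1*1 + 0 = 1.
  i=2: a_2=3, p_2 = 3*38 + 37 = 151, q_2 = 3*1 + 1 = 4.
  i=3: a_3=1, p_3 = 1*151 + 38 = 189, q_3 = 1*4 + 1 = 5.
  i=4: a_4=2, p_4 = 2*189 + 151 = 529, q_4 = 2*5 + 4 = 14.
  i=5: a_5=1, p_5 = 1*529 + 189 = 718, q_5 = 1*14 + 5 = 19.
  i=6: a_6=3, p_6 = 3*718 + 529 = 2683, q_6 = 3*19 + 14 = 71.
  i=7: a_7=1, p_7 = 1*2683 + 718 = 3401, q_7 = 1*71 + 19 = 90.
Check: 3401^2 - 1428*90^2 = 11566801 - 11566800 = 1, so (x, y) = (3401, 90) solves the equation, and by the theorem it is the least positive solution.

(x, y) = (3401, 90)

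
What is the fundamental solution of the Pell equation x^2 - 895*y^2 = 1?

(x, y) = (359, 12)

First expand sqrt(895) as a continued fraction. With x_i = (sqrt(895) + m_i)/d_i and (m_0, d_0) = (0, 1): a_0 = floor(sqrt(895)) = 29, since 29^2 = 841 <= 895 < 900 = 30^2.
Iterate m_{i+1} = d_i*a_i - m_i, d_{i+1} = (895 - m_{i+1}^2)/d_i, a_{i+1} = floor((a_0 + m_{i+1})/d_{i+1}):
  m_1 = 1*29 - 0 = 29, d_1 = (895 - 29^2)/1 = 54/1 = 54, a_1 = floor((29 + 29)/54) = 1.
  m_2 = 54*1 - 29 = 25, d_2 = (895 - 25^2)/54 = 270/54 = 5, a_2 = floor((29 + 25)/5) = 10.
  m_3 = 5*10 - 25 = 25, d_3 = (895 - 25^2)/5 = 270/5 = 54, a_3 = floor((29 + 25)/54) = 1.
  m_4 = 54*1 - 25 = 29, d_4 = (895 - 29^2)/54 = 54/54 = 1, a_4 = floor((29 + 29)/1) = 58.
  m_5 = 1*58 - 29 = 29, d_5 = (895 - 29^2)/1 = 54/1 = 54: (m_5, d_5) = (m_1, d_1) = (29, 54), so from here the quotients repeat a_1, ..., a_4; the period length is 4.
So sqrt(895) = [29; (1, 10, 1, 58)] with period length k = 4.
k is even, so the fundamental solution of x^2 - 895y^2 = 1 is (p_{k-1}, q_{k-1}) = (p_3, q_3); compute convergents through index 3.
Convergents (p_i = a_i*p_{i-1} + p_{i-2}, q_i = a_i*q_{i-1} + q_{i-2} with p_{-2}=0, p_{-1}=1, q_{-2}=1, q_{-1}=0):
  i=0: a_0=29, p_0 = 29*1 + 0 = 29, q_0 = 29*0 + 1 = 1.
  i=1: a_1=1, p_1 = 1*29 + 1 = 30, q_1 = 1*1 + 0 = 1.
  i=2: a_2=10, p_2 = 10*30 + 29 = 329, q_2 = 10*1 + 1 = 11.
  i=3: a_3=1, p_3 = 1*329 + 30 = 359, q_3 = 1*11 + 1 = 12.
Check: 359^2 - 895*12^2 = 128881 - 128880 = 1, so (x, y) = (359, 12) solves the equation, and by the theorem it is the least positive solution.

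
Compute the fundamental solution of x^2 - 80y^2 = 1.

First expand sqrt(80) as a continued fraction. With x_i = (sqrt(80) + m_i)/d_i and (m_0, d_0) = (0, 1): a_0 = floor(sqrt(80)) = 8, since 8^2 = 64 <= 80 < 81 = 9^2.
Iterate m_{i+1} = d_i*a_i - m_i, d_{i+1} = (80 - m_{i+1}^2)/d_i, a_{i+1} = floor((a_0 + m_{i+1})/d_{i+1}):
  m_1 = 1*8 - 0 = 8, d_1 = (80 - 8^2)/1 = 16/1 = 16, a_1 = floor((8 + 8)/16) = 1.
  m_2 = 16*1 - 8 = 8, d_2 = (80 - 8^2)/16 = 16/16 = 1, a_2 = floor((8 + 8)/1) = 16.
  m_3 = 1*16 - 8 = 8, d_3 = (80 - 8^2)/1 = 16/1 = 16: (m_3, d_3) = (m_1, d_1) = (8, 16), so from here the quotients repeat a_1, a_2; the period length is 2.
So sqrt(80) = [8; (1, 16)] with period length k = 2.
k is even, so the fundamental solution of x^2 - 80y^2 = 1 is (p_{k-1}, q_{k-1}) = (p_1, q_1); compute convergents through index 1.
Convergents (p_i = a_i*p_{i-1} + p_{i-2}, q_i = a_i*q_{i-1} + q_{i-2} with p_{-2}=0, p_{-1}=1, q_{-2}=1, q_{-1}=0):
  i=0: a_0=8, p_0 = 8*1 + 0 = 8, q_0 = 8*0 + 1 = 1.
  i=1: a_1=1, p_1 = 1*8 + 1 = 9, q_1 = 1*1 + 0 = 1.
Check: 9^2 - 80*1^2 = 81 - 80 = 1, so (x, y) = (9, 1) solves the equation, and by the theorem it is the least positive solution.

(x, y) = (9, 1)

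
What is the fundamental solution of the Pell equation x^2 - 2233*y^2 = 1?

First expand sqrt(2233) as a continued fraction. With x_i = (sqrt(2233) + m_i)/d_i and (m_0, d_0) = (0, 1): a_0 = floor(sqrt(2233)) = 47, since 47^2 = 2209 <= 2233 < 2304 = 48^2.
Iterate m_{i+1} = d_i*a_i - m_i, d_{i+1} = (2233 - m_{i+1}^2)/d_i, a_{i+1} = floor((a_0 + m_{i+1})/d_{i+1}):
  m_1 = 1*47 - 0 = 47, d_1 = (2233 - 47^2)/1 = 24/1 = 24, a_1 = floor((47 + 47)/24) = 3.
  m_2 = 24*3 - 47 = 25, d_2 = (2233 - 25^2)/24 = 1608/24 = 67, a_2 = floor((47 + 25)/67) = 1.
  m_3 = 67*1 - 25 = 42, d_3 = (2233 - 42^2)/67 = 469/67 = 7, a_3 = floor((47 + 42)/7) = 12.
  m_4 = 7*12 - 42 = 42, d_4 = (2233 - 42^2)/7 = 469/7 = 67, a_4 = floor((47 + 42)/67) = 1.
  m_5 = 67*1 - 42 = 25, d_5 = (2233 - 25^2)/67 = 1608/67 = 24, a_5 = floor((47 + 25)/24) = 3.
  m_6 = 24*3 - 25 = 47, d_6 = (2233 - 47^2)/24 = 24/24 = 1, a_6 = floor((47 + 47)/1) = 94.
  m_7 = 1*94 - 47 = 47, d_7 = (2233 - 47^2)/1 = 24/1 = 24: (m_7, d_7) = (m_1, d_1) = (47, 24), so from here the quotients repeat a_1, ..., a_6; the period length is 6.
So sqrt(2233) = [47; (3, 1, 12, 1, 3, 94)] with period length k = 6.
k is even, so the fundamental solution of x^2 - 2233y^2 = 1 is (p_{k-1}, q_{k-1}) = (p_5, q_5); compute convergents through index 5.
Convergents (p_i = a_i*p_{i-1} + p_{i-2}, q_i = a_i*q_{i-1} + q_{i-2} with p_{-2}=0, p_{-1}=1, q_{-2}=1, q_{-1}=0):
  i=0: a_0=47, p_0 = 47*1 + 0 = 47, q_0 = 47*0 + 1 = 1.
  i=1: a_1=3, p_1 = 3*47 + 1 = 142, q_1 = 3*1 + 0 = 3.
  i=2: a_2=1, p_2 = 1*142 + 47 = 189, q_2 = 1*3 + 1 = 4.
  i=3: a_3=12, p_3 = 12*189 + 142 = 2410, q_3 = 12*4 + 3 = 51.
  i=4: a_4=1, p_4 = 1*2410 + 189 = 2599, q_4 = 1*51 + 4 = 55.
  i=5: a_5=3, p_5 = 3*2599 + 2410 = 10207, q_5 = 3*55 + 51 = 216.
Check: 10207^2 - 2233*216^2 = 104182849 - 104182848 = 1, so (x, y) = (10207, 216) solves the equation, and by the theorem it is the least positive solution.

(x, y) = (10207, 216)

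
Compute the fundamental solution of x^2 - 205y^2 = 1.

(x, y) = (39689, 2772)

First expand sqrt(205) as a continued fraction. With x_i = (sqrt(205) + m_i)/d_i and (m_0, d_0) = (0, 1): a_0 = floor(sqrt(205)) = 14, since 14^2 = 196 <= 205 < 225 = 15^2.
Iterate m_{i+1} = d_i*a_i - m_i, d_{i+1} = (205 - m_{i+1}^2)/d_i, a_{i+1} = floor((a_0 + m_{i+1})/d_{i+1}):
  m_1 = 1*14 - 0 = 14, d_1 = (205 - 14^2)/1 = 9/1 = 9, a_1 = floor((14 + 14)/9) = 3.
  m_2 = 9*3 - 14 = 13, d_2 = (205 - 13^2)/9 = 36/9 = 4, a_2 = floor((14 + 13)/4) = 6.
  m_3 = 4*6 - 13 = 11, d_3 = (205 - 11^2)/4 = 84/4 = 21, a_3 = floor((14 + 11)/21) = 1.
  m_4 = 21*1 - 11 = 10, d_4 = (205 - 10^2)/21 = 105/21 = 5, a_4 = floor((14 + 10)/5) = 4.
  m_5 = 5*4 - 10 = 10, d_5 = (205 - 10^2)/5 = 105/5 = 21, a_5 = floor((14 + 10)/21) = 1.
  m_6 = 21*1 - 10 = 11, d_6 = (205 - 11^2)/21 = 84/21 = 4, a_6 = floor((14 + 11)/4) = 6.
  m_7 = 4*6 - 11 = 13, d_7 = (205 - 13^2)/4 = 36/4 = 9, a_7 = floor((14 + 13)/9) = 3.
  m_8 = 9*3 - 13 = 14, d_8 = (205 - 14^2)/9 = 9/9 = 1, a_8 = floor((14 + 14)/1) = 28.
  m_9 = 1*28 - 14 = 14, d_9 = (205 - 14^2)/1 = 9/1 = 9: (m_9, d_9) = (m_1, d_1) = (14, 9), so from here the quotients repeat a_1, ..., a_8; the period length is 8.
So sqrt(205) = [14; (3, 6, 1, 4, 1, 6, 3, 28)] with period length k = 8.
k is even, so the fundamental solution of x^2 - 205y^2 = 1 is (p_{k-1}, q_{k-1}) = (p_7, q_7); compute convergents through index 7.
Convergents (p_i = a_i*p_{i-1} + p_{i-2}, q_i = a_i*q_{i-1} + q_{i-2} with p_{-2}=0, p_{-1}=1, q_{-2}=1, q_{-1}=0):
  i=0: a_0=14, p_0 = 14*1 + 0 = 14, q_0 = 14*0 + 1 = 1.
  i=1: a_1=3, p_1 = 3*14 + 1 = 43, q_1 = 3*1 + 0 = 3.
  i=2: a_2=6, p_2 = 6*43 + 14 = 272, q_2 = 6*3 + 1 = 19.
  i=3: a_3=1, p_3 = 1*272 + 43 = 315, q_3 = 1*19 + 3 = 22.
  i=4: a_4=4, p_4 = 4*315 + 272 = 1532, q_4 = 4*22 + 19 = 107.
  i=5: a_5=1, p_5 = 1*1532 + 315 = 1847, q_5 = 1*107 + 22 = 129.
  i=6: a_6=6, p_6 = 6*1847 + 1532 = 12614, q_6 = 6*129 + 107 = 881.
  i=7: a_7=3, p_7 = 3*12614 + 1847 = 39689, q_7 = 3*881 + 129 = 2772.
Check: 39689^2 - 205*2772^2 = 1575216721 - 1575216720 = 1, so (x, y) = (39689, 2772) solves the equation, and by the theorem it is the least positive solution.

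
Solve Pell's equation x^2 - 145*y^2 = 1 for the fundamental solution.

(x, y) = (289, 24)

First expand sqrt(145) as a continued fraction. With x_i = (sqrt(145) + m_i)/d_i and (m_0, d_0) = (0, 1): a_0 = floor(sqrt(145)) = 12, since 12^2 = 144 <= 145 < 169 = 13^2.
Iterate m_{i+1} = d_i*a_i - m_i, d_{i+1} = (145 - m_{i+1}^2)/d_i, a_{i+1} = floor((a_0 + m_{i+1})/d_{i+1}):
  m_1 = 1*12 - 0 = 12, d_1 = (145 - 12^2)/1 = 1/1 = 1, a_1 = floor((12 + 12)/1) = 24.
  m_2 = 1*24 - 12 = 12, d_2 = (145 - 12^2)/1 = 1/1 = 1: (m_2, d_2) = (m_1, d_1) = (12, 1), so from here the quotient a_1 repeats; the period length is 1.
So sqrt(145) = [12; (24)] with period length k = 1.
k is odd, so (p_{k-1}, q_{k-1}) only solves x^2 - 145y^2 = -1 and the fundamental solution of x^2 - 145y^2 = 1 is (p_{2k-1}, q_{2k-1}) = (p_1, q_1); compute convergents through index 1, running through the period twice.
Convergents (p_i = a_i*p_{i-1} + p_{i-2}, q_i = a_i*q_{i-1} + q_{i-2} with p_{-2}=0, p_{-1}=1, q_{-2}=1, q_{-1}=0):
  i=0: a_0=12, p_0 = 12*1 + 0 = 12, q_0 = 12*0 + 1 = 1.
  i=1: a_1=24, p_1 = 24*12 + 1 = 289, q_1 = 24*1 + 0 = 24.
Indeed p_0^2 - 145*q_0^2 = 144 - 145 = -1, not +1.
Check: 289^2 - 145*24^2 = 83521 - 83520 = 1, so (x, y) = (289, 24) solves the equation, and by the theorem it is the least positive solution.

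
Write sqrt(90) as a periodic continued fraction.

[9; (2, 18)]

Write x_i = (sqrt(90) + m_i)/d_i with (m_0, d_0) = (0, 1). a_0 = floor(sqrt(90)) = 9, since 9^2 = 81 <= 90 < 100 = 10^2.
Iterate m_{i+1} = d_i*a_i - m_i, d_{i+1} = (90 - m_{i+1}^2)/d_i, a_{i+1} = floor((a_0 + m_{i+1})/d_{i+1}):
  m_1 = 1*9 - 0 = 9, d_1 = (90 - 9^2)/1 = 9/1 = 9, a_1 = floor((9 + 9)/9) = 2.
  m_2 = 9*2 - 9 = 9, d_2 = (90 - 9^2)/9 = 9/9 = 1, a_2 = floor((9 + 9)/1) = 18.
  m_3 = 1*18 - 9 = 9, d_3 = (90 - 9^2)/1 = 9/1 = 9: (m_3, d_3) = (m_1, d_1) = (9, 9), so from here the quotients repeat a_1, a_2; the period length is 2.
Hence the expansion of sqrt(90) is a_0 = 9 followed by the repeating block 2, 18 (period 2).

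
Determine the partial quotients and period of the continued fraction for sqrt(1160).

[34; (17, 68)]

Write x_i = (sqrt(1160) + m_i)/d_i with (m_0, d_0) = (0, 1). a_0 = floor(sqrt(1160)) = 34, since 34^2 = 1156 <= 1160 < 1225 = 35^2.
Iterate m_{i+1} = d_i*a_i - m_i, d_{i+1} = (1160 - m_{i+1}^2)/d_i, a_{i+1} = floor((a_0 + m_{i+1})/d_{i+1}):
  m_1 = 1*34 - 0 = 34, d_1 = (1160 - 34^2)/1 = 4/1 = 4, a_1 = floor((34 + 34)/4) = 17.
  m_2 = 4*17 - 34 = 34, d_2 = (1160 - 34^2)/4 = 4/4 = 1, a_2 = floor((34 + 34)/1) = 68.
  m_3 = 1*68 - 34 = 34, d_3 = (1160 - 34^2)/1 = 4/1 = 4: (m_3, d_3) = (m_1, d_1) = (34, 4), so from here the quotients repeat a_1, a_2; the period length is 2.
Hence the expansion of sqrt(1160) is a_0 = 34 followed by the repeating block 17, 68 (period 2).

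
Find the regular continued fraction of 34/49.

[0; 1, 2, 3, 1, 3]

Run the Euclidean algorithm on 34 and 49; the successive quotients are the partial quotients a_0, a_1, ... (each step inverts the fractional part left over by the previous one):
  34 = 0*49 + 34, so a_0 = 0.
  49 = 1*34 + 15, so a_1 = 1.
  34 = 2*15 + 4, so a_2 = 2.
  15 = 3*4 + 3, so a_3 = 3.
  4 = 1*3 + 1, so a_4 = 1.
  3 = 3*1 + 0, so a_5 = 3.
The remainder reaches 0 after 6 divisions, so the expansion has 6 partial quotients, read off in order.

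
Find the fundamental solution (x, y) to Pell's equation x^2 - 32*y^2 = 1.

First expand sqrt(32) as a continued fraction. With x_i = (sqrt(32) + m_i)/d_i and (m_0, d_0) = (0, 1): a_0 = floor(sqrt(32)) = 5, since 5^2 = 25 <= 32 < 36 = 6^2.
Iterate m_{i+1} = d_i*a_i - m_i, d_{i+1} = (32 - m_{i+1}^2)/d_i, a_{i+1} = floor((a_0 + m_{i+1})/d_{i+1}):
  m_1 = 1*5 - 0 = 5, d_1 = (32 - 5^2)/1 = 7/1 = 7, a_1 = floor((5 + 5)/7) = 1.
  m_2 = 7*1 - 5 = 2, d_2 = (32 - 2^2)/7 = 28/7 = 4, a_2 = floor((5 + 2)/4) = 1.
  m_3 = 4*1 - 2 = 2, d_3 = (32 - 2^2)/4 = 28/4 = 7, a_3 = floor((5 + 2)/7) = 1.
  m_4 = 7*1 - 2 = 5, d_4 = (32 - 5^2)/7 = 7/7 = 1, a_4 = floor((5 + 5)/1) = 10.
  m_5 = 1*10 - 5 = 5, d_5 = (32 - 5^2)/1 = 7/1 = 7: (m_5, d_5) = (m_1, d_1) = (5, 7), so from here the quotients repeat a_1, ..., a_4; the period length is 4.
So sqrt(32) = [5; (1, 1, 1, 10)] with period length k = 4.
k is even, so the fundamental solution of x^2 - 32y^2 = 1 is (p_{k-1}, q_{k-1}) = (p_3, q_3); compute convergents through index 3.
Convergents (p_i = a_i*p_{i-1} + p_{i-2}, q_i = a_i*q_{i-1} + q_{i-2} with p_{-2}=0, p_{-1}=1, q_{-2}=1, q_{-1}=0):
  i=0: a_0=5, p_0 = 5*1 + 0 = 5, q_0 = 5*0 + 1 = 1.
  i=1: a_1=1, p_1 = 1*5 + 1 = 6, q_1 = 1*1 + 0 = 1.
  i=2: a_2=1, p_2 = 1*6 + 5 = 11, q_2 = 1*1 + 1 = 2.
  i=3: a_3=1, p_3 = 1*11 + 6 = 17, q_3 = 1*2 + 1 = 3.
Check: 17^2 - 32*3^2 = 289 - 288 = 1, so (x, y) = (17, 3) solves the equation, and by the theorem it is the least positive solution.

(x, y) = (17, 3)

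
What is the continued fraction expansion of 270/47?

[5; 1, 2, 1, 11]

Run the Euclidean algorithm on 270 and 47; the successive quotients are the partial quotients a_0, a_1, ... (each step inverts the fractional part left over by the previous one):
  270 = 5*47 + 35, so a_0 = 5.
  47 = 1*35 + 12, so a_1 = 1.
  35 = 2*12 + 11, so a_2 = 2.
  12 = 1*11 + 1, so a_3 = 1.
  11 = 11*1 + 0, so a_4 = 11.
The remainder reaches 0 after 5 divisions, so the expansion has 5 partial quotients, read off in order.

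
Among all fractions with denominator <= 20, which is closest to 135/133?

Expand x = 135/133 as a continued fraction with the Euclidean algorithm:
  135 = 1*133 + 2, so a_0 = 1.
  133 = 66*2 + 1, so a_1 = 66.
  2 = 2*1 + 0, so a_2 = 2.
so x = [1; 66, 2].
Convergents (p_i = a_i*p_{i-1} + p_{i-2}, q_i = a_i*q_{i-1} + q_{i-2} with p_{-2}=0, p_{-1}=1, q_{-2}=1, q_{-1}=0), until the denominator exceeds 20:
  i=0: a_0=1, p_0 = 1*1 + 0 = 1, q_0 = 1*0 + 1 = 1.
  i=1: a_1=66, p_1 = 66*1 + 1 = 67, q_1 = 66*1 + 0 = 66.
q_1 = 66 > 20, so the last convergent with denominator <= 20 is p_0/q_0 = 1/1.
The closest fraction with denominator <= 20 is either p_0/q_0 or the intermediate fraction (k*p_0 + p_{-1})/(k*q_0 + q_{-1}) with the largest k >= 1 whose denominator stays <= 20; these approach x as k grows, and every other convergent or intermediate fraction in range is farther away.
Largest k: floor((20 - q_{-1})/q_0) = floor((20 - 0)/1) = 20 (using the seeds p_{-1} = 1, q_{-1} = 0).
That gives (20*1 + 1)/(20*1 + 0) = 21/20.
Compare the errors: |x - 1/1| = |135*1 - 1*133|/(133*1) = 2/133, and |x - 21/20| = |135*20 - 21*133|/(133*20) = 93/2660.
Cross-multiplying, 2*2660 = 5320 < 12369 = 93*133, so 2/133 is smaller: the convergent 1/1 is closer to x than 21/20.

1/1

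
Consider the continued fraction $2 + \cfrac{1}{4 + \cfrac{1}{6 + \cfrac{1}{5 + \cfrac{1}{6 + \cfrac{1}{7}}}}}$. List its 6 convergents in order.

Using the convergent recurrence p_i = a_i*p_{i-1} + p_{i-2}, q_i = a_i*q_{i-1} + q_{i-2} with p_{-2}=0, p_{-1}=1, q_{-2}=1, q_{-1}=0:
  i=0: a_0=2, p_0 = 2*1 + 0 = 2, q_0 = 2*0 + 1 = 1.
  i=1: a_1=4, p_1 = 4*2 + 1 = 9, q_1 = 4*1 + 0 = 4.
  i=2: a_2=6, p_2 = 6*9 + 2 = 56, q_2 = 6*4 + 1 = 25.
  i=3: a_3=5, p_3 = 5*56 + 9 = 289, q_3 = 5*25 + 4 = 129.
  i=4: a_4=6, p_4 = 6*289 + 56 = 1790, q_4 = 6*129 + 25 = 799.
  i=5: a_5=7, p_5 = 7*1790 + 289 = 12819, q_5 = 7*799 + 129 = 5722.

2/1, 9/4, 56/25, 289/129, 1790/799, 12819/5722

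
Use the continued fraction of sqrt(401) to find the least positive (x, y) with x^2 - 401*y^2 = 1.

(x, y) = (801, 40)

First expand sqrt(401) as a continued fraction. With x_i = (sqrt(401) + m_i)/d_i and (m_0, d_0) = (0, 1): a_0 = floor(sqrt(401)) = 20, since 20^2 = 400 <= 401 < 441 = 21^2.
Iterate m_{i+1} = d_i*a_i - m_i, d_{i+1} = (401 - m_{i+1}^2)/d_i, a_{i+1} = floor((a_0 + m_{i+1})/d_{i+1}):
  m_1 = 1*20 - 0 = 20, d_1 = (401 - 20^2)/1 = 1/1 = 1, a_1 = floor((20 + 20)/1) = 40.
  m_2 = 1*40 - 20 = 20, d_2 = (401 - 20^2)/1 = 1/1 = 1: (m_2, d_2) = (m_1, d_1) = (20, 1), so from here the quotient a_1 repeats; the period length is 1.
So sqrt(401) = [20; (40)] with period length k = 1.
k is odd, so (p_{k-1}, q_{k-1}) only solves x^2 - 401y^2 = -1 and the fundamental solution of x^2 - 401y^2 = 1 is (p_{2k-1}, q_{2k-1}) = (p_1, q_1); compute convergents through index 1, running through the period twice.
Convergents (p_i = a_i*p_{i-1} + p_{i-2}, q_i = a_i*q_{i-1} + q_{i-2} with p_{-2}=0, p_{-1}=1, q_{-2}=1, q_{-1}=0):
  i=0: a_0=20, p_0 = 20*1 + 0 = 20, q_0 = 20*0 + 1 = 1.
  i=1: a_1=40, p_1 = 40*20 + 1 = 801, q_1 = 40*1 + 0 = 40.
Indeed p_0^2 - 401*q_0^2 = 400 - 401 = -1, not +1.
Check: 801^2 - 401*40^2 = 641601 - 641600 = 1, so (x, y) = (801, 40) solves the equation, and by the theorem it is the least positive solution.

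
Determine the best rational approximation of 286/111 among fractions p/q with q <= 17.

18/7

Expand x = 286/111 as a continued fraction with the Euclidean algorithm:
  286 = 2*111 + 64, so a_0 = 2.
  111 = 1*64 + 47, so a_1 = 1.
  64 = 1*47 + 17, so a_2 = 1.
  47 = 2*17 + 13, so a_3 = 2.
  17 = 1*13 + 4, so a_4 = 1.
  13 = 3*4 + 1, so a_5 = 3.
  4 = 4*1 + 0, so a_6 = 4.
so x = [2; 1, 1, 2, 1, 3, 4].
Convergents (p_i = a_i*p_{i-1} + p_{i-2}, q_i = a_i*q_{i-1} + q_{i-2} with p_{-2}=0, p_{-1}=1, q_{-2}=1, q_{-1}=0), until the denominator exceeds 17:
  i=0: a_0=2, p_0 = 2*1 + 0 = 2, q_0 = 2*0 + 1 = 1.
  i=1: a_1=1, p_1 = 1*2 + 1 = 3, q_1 = 1*1 + 0 = 1.
  i=2: a_2=1, p_2 = 1*3 + 2 = 5, q_2 = 1*1 + 1 = 2.
  i=3: a_3=2, p_3 = 2*5 + 3 = 13, q_3 = 2*2 + 1 = 5.
  i=4: a_4=1, p_4 = 1*13 + 5 = 18, q_4 = 1*5 + 2 = 7.
  i=5: a_5=3, p_5 = 3*18 + 13 = 67, q_5 = 3*7 + 5 = 26.
q_5 = 26 > 17, so the last convergent with denominator <= 17 is p_4/q_4 = 18/7.
The closest fraction with denominator <= 17 is either p_4/q_4 or the intermediate fraction (k*p_4 + p_3)/(k*q_4 + q_3) with the largest k >= 1 whose denominator stays <= 17; these approach x as k grows, and every other convergent or intermediate fraction in range is farther away.
Largest k: floor((17 - q_3)/q_4) = floor((17 - 5)/7) = 1.
That gives (1*18 + 13)/(1*7 + 5) = 31/12.
Compare the errors: |x - 18/7| = |286*7 - 18*111|/(111*7) = 4/777, and |x - 31/12| = |286*12 - 31*111|/(111*12) = 9/1332.
Cross-multiplying, 4*1332 = 5328 < 6993 = 9*777, so 4/777 is smaller: the convergent 18/7 is closer to x than 31/12.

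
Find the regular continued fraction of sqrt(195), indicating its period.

[13; (1, 26)]

Write x_i = (sqrt(195) + m_i)/d_i with (m_0, d_0) = (0, 1). a_0 = floor(sqrt(195)) = 13, since 13^2 = 169 <= 195 < 196 = 14^2.
Iterate m_{i+1} = d_i*a_i - m_i, d_{i+1} = (195 - m_{i+1}^2)/d_i, a_{i+1} = floor((a_0 + m_{i+1})/d_{i+1}):
  m_1 = 1*13 - 0 = 13, d_1 = (195 - 13^2)/1 = 26/1 = 26, a_1 = floor((13 + 13)/26) = 1.
  m_2 = 26*1 - 13 = 13, d_2 = (195 - 13^2)/26 = 26/26 = 1, a_2 = floor((13 + 13)/1) = 26.
  m_3 = 1*26 - 13 = 13, d_3 = (195 - 13^2)/1 = 26/1 = 26: (m_3, d_3) = (m_1, d_1) = (13, 26), so from here the quotients repeat a_1, a_2; the period length is 2.
Hence the expansion of sqrt(195) is a_0 = 13 followed by the repeating block 1, 26 (period 2).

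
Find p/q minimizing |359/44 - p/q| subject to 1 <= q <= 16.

Expand x = 359/44 as a continued fraction with the Euclidean algorithm:
  359 = 8*44 + 7, so a_0 = 8.
  44 = 6*7 + 2, so a_1 = 6.
  7 = 3*2 + 1, so a_2 = 3.
  2 = 2*1 + 0, so a_3 = 2.
so x = [8; 6, 3, 2].
Convergents (p_i = a_i*p_{i-1} + p_{i-2}, q_i = a_i*q_{i-1} + q_{i-2} with p_{-2}=0, p_{-1}=1, q_{-2}=1, q_{-1}=0), until the denominator exceeds 16:
  i=0: a_0=8, p_0 = 8*1 + 0 = 8, q_0 = 8*0 + 1 = 1.
  i=1: a_1=6, p_1 = 6*8 + 1 = 49, q_1 = 6*1 + 0 = 6.
  i=2: a_2=3, p_2 = 3*49 + 8 = 155, q_2 = 3*6 + 1 = 19.
q_2 = 19 > 16, so the last convergent with denominator <= 16 is p_1/q_1 = 49/6.
The closest fraction with denominator <= 16 is either p_1/q_1 or the intermediate fraction (k*p_1 + p_0)/(k*q_1 + q_0) with the largest k >= 1 whose denominator stays <= 16; these approach x as k grows, and every other convergent or intermediate fraction in range is farther away.
Largest k: floor((16 - q_0)/q_1) = floor((16 - 1)/6) = 2.
That gives (2*49 + 8)/(2*6 + 1) = 106/13.
Compare the errors: |x - 49/6| = |359*6 - 49*44|/(44*6) = 2/264, and |x - 106/13| = |359*13 - 106*44|/(44*13) = 3/572.
Cross-multiplying, 3*264 = 792 < 1144 = 2*572, so 3/572 is smaller: the intermediate fraction 106/13 is closer to x than 49/6.

106/13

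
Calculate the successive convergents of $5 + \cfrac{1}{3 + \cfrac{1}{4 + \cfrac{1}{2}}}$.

Using the convergent recurrence p_i = a_i*p_{i-1} + p_{i-2}, q_i = a_i*q_{i-1} + q_{i-2} with p_{-2}=0, p_{-1}=1, q_{-2}=1, q_{-1}=0:
  i=0: a_0=5, p_0 = 5*1 + 0 = 5, q_0 = 5*0 + 1 = 1.
  i=1: a_1=3, p_1 = 3*5 + 1 = 16, q_1 = 3*1 + 0 = 3.
  i=2: a_2=4, p_2 = 4*16 + 5 = 69, q_2 = 4*3 + 1 = 13.
  i=3: a_3=2, p_3 = 2*69 + 16 = 154, q_3 = 2*13 + 3 = 29.

5/1, 16/3, 69/13, 154/29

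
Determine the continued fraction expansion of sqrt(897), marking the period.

Write x_i = (sqrt(897) + m_i)/d_i with (m_0, d_0) = (0, 1). a_0 = floor(sqrt(897)) = 29, since 29^2 = 841 <= 897 < 900 = 30^2.
Iterate m_{i+1} = d_i*a_i - m_i, d_{i+1} = (897 - m_{i+1}^2)/d_i, a_{i+1} = floor((a_0 + m_{i+1})/d_{i+1}):
  m_1 = 1*29 - 0 = 29, d_1 = (897 - 29^2)/1 = 56/1 = 56, a_1 = floor((29 + 29)/56) = 1.
  m_2 = 56*1 - 29 = 27, d_2 = (897 - 27^2)/56 = 168/56 = 3, a_2 = floor((29 + 27)/3) = 18.
  m_3 = 3*18 - 27 = 27, d_3 = (897 - 27^2)/3 = 168/3 = 56, a_3 = floor((29 + 27)/56) = 1.
  m_4 = 56*1 - 27 = 29, d_4 = (897 - 29^2)/56 = 56/56 = 1, a_4 = floor((29 + 29)/1) = 58.
  m_5 = 1*58 - 29 = 29, d_5 = (897 - 29^2)/1 = 56/1 = 56: (m_5, d_5) = (m_1, d_1) = (29, 56), so from here the quotients repeat a_1, ..., a_4; the period length is 4.
Hence the expansion of sqrt(897) is a_0 = 29 followed by the repeating block 1, 18, 1, 58 (period 4).

[29; (1, 18, 1, 58)]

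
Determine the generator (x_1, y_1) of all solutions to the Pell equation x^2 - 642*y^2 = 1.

(x, y) = (5777, 228)

First expand sqrt(642) as a continued fraction. With x_i = (sqrt(642) + m_i)/d_i and (m_0, d_0) = (0, 1): a_0 = floor(sqrt(642)) = 25, since 25^2 = 625 <= 642 < 676 = 26^2.
Iterate m_{i+1} = d_i*a_i - m_i, d_{i+1} = (642 - m_{i+1}^2)/d_i, a_{i+1} = floor((a_0 + m_{i+1})/d_{i+1}):
  m_1 = 1*25 - 0 = 25, d_1 = (642 - 25^2)/1 = 17/1 = 17, a_1 = floor((25 + 25)/17) = 2.
  m_2 = 17*2 - 25 = 9, d_2 = (642 - 9^2)/17 = 561/17 = 33, a_2 = floor((25 + 9)/33) = 1.
  m_3 = 33*1 - 9 = 24, d_3 = (642 - 24^2)/33 = 66/33 = 2, a_3 = floor((25 + 24)/2) = 24.
  m_4 = 2*24 - 24 = 24, d_4 = (642 - 24^2)/2 = 66/2 = 33, a_4 = floor((25 + 24)/33) = 1.
  m_5 = 33*1 - 24 = 9, d_5 = (642 - 9^2)/33 = 561/33 = 17, a_5 = floor((25 + 9)/17) = 2.
  m_6 = 17*2 - 9 = 25, d_6 = (642 - 25^2)/17 = 17/17 = 1, a_6 = floor((25 + 25)/1) = 50.
  m_7 = 1*50 - 25 = 25, d_7 = (642 - 25^2)/1 = 17/1 = 17: (m_7, d_7) = (m_1, d_1) = (25, 17), so from here the quotients repeat a_1, ..., a_6; the period length is 6.
So sqrt(642) = [25; (2, 1, 24, 1, 2, 50)] with period length k = 6.
k is even, so the fundamental solution of x^2 - 642y^2 = 1 is (p_{k-1}, q_{k-1}) = (p_5, q_5); compute convergents through index 5.
Convergents (p_i = a_i*p_{i-1} + p_{i-2}, q_i = a_i*q_{i-1} + q_{i-2} with p_{-2}=0, p_{-1}=1, q_{-2}=1, q_{-1}=0):
  i=0: a_0=25, p_0 = 25*1 + 0 = 25, q_0 = 25*0 + 1 = 1.
  i=1: a_1=2, p_1 = 2*25 + 1 = 51, q_1 = 2*1 + 0 = 2.
  i=2: a_2=1, p_2 = 1*51 + 25 = 76, q_2 = 1*2 + 1 = 3.
  i=3: a_3=24, p_3 = 24*76 + 51 = 1875, q_3 = 24*3 + 2 = 74.
  i=4: a_4=1, p_4 = 1*1875 + 76 = 1951, q_4 = 1*74 + 3 = 77.
  i=5: a_5=2, p_5 = 2*1951 + 1875 = 5777, q_5 = 2*77 + 74 = 228.
Check: 5777^2 - 642*228^2 = 33373729 - 33373728 = 1, so (x, y) = (5777, 228) solves the equation, and by the theorem it is the least positive solution.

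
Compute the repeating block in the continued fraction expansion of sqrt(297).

Write x_i = (sqrt(297) + m_i)/d_i with (m_0, d_0) = (0, 1). a_0 = floor(sqrt(297)) = 17, since 17^2 = 289 <= 297 < 324 = 18^2.
Iterate m_{i+1} = d_i*a_i - m_i, d_{i+1} = (297 - m_{i+1}^2)/d_i, a_{i+1} = floor((a_0 + m_{i+1})/d_{i+1}):
  m_1 = 1*17 - 0 = 17, d_1 = (297 - 17^2)/1 = 8/1 = 8, a_1 = floor((17 + 17)/8) = 4.
  m_2 = 8*4 - 17 = 15, d_2 = (297 - 15^2)/8 = 72/8 = 9, a_2 = floor((17 + 15)/9) = 3.
  m_3 = 9*3 - 15 = 12, d_3 = (297 - 12^2)/9 = 153/9 = 17, a_3 = floor((17 + 12)/17) = 1.
  m_4 = 17*1 - 12 = 5, d_4 = (297 - 5^2)/17 = 272/17 = 16, a_4 = floor((17 + 5)/16) = 1.
  m_5 = 16*1 - 5 = 11, d_5 = (297 - 11^2)/16 = 176/16 = 11, a_5 = floor((17 + 11)/11) = 2.
  m_6 = 11*2 - 11 = 11, d_6 = (297 - 11^2)/11 = 176/11 = 16, a_6 = floor((17 + 11)/16) = 1.
  m_7 = 16*1 - 11 = 5, d_7 = (297 - 5^2)/16 = 272/16 = 17, a_7 = floor((17 + 5)/17) = 1.
  m_8 = 17*1 - 5 = 12, d_8 = (297 - 12^2)/17 = 153/17 = 9, a_8 = floor((17 + 12)/9) = 3.
  m_9 = 9*3 - 12 = 15, d_9 = (297 - 15^2)/9 = 72/9 = 8, a_9 = floor((17 + 15)/8) = 4.
  m_10 = 8*4 - 15 = 17, d_10 = (297 - 17^2)/8 = 8/8 = 1, a_10 = floor((17 + 17)/1) = 34.
  m_11 = 1*34 - 17 = 17, d_11 = (297 - 17^2)/1 = 8/1 = 8: (m_11, d_11) = (m_1, d_1) = (17, 8), so from here the quotients repeat a_1, ..., a_10; the period length is 10.
Hence the expansion of sqrt(297) is a_0 = 17 followed by the repeating block 4, 3, 1, 1, 2, 1, 1, 3, 4, 34 (period 10).

[17; (4, 3, 1, 1, 2, 1, 1, 3, 4, 34)]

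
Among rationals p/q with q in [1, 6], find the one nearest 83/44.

11/6

Expand x = 83/44 as a continued fraction with the Euclidean algorithm:
  83 = 1*44 + 39, so a_0 = 1.
  44 = 1*39 + 5, so a_1 = 1.
  39 = 7*5 + 4, so a_2 = 7.
  5 = 1*4 + 1, so a_3 = 1.
  4 = 4*1 + 0, so a_4 = 4.
so x = [1; 1, 7, 1, 4].
Convergents (p_i = a_i*p_{i-1} + p_{i-2}, q_i = a_i*q_{i-1} + q_{i-2} with p_{-2}=0, p_{-1}=1, q_{-2}=1, q_{-1}=0), until the denominator exceeds 6:
  i=0: a_0=1, p_0 = 1*1 + 0 = 1, q_0 = 1*0 + 1 = 1.
  i=1: a_1=1, p_1 = 1*1 + 1 = 2, q_1 = 1*1 + 0 = 1.
  i=2: a_2=7, p_2 = 7*2 + 1 = 15, q_2 = 7*1 + 1 = 8.
q_2 = 8 > 6, so the last convergent with denominator <= 6 is p_1/q_1 = 2/1.
The closest fraction with denominator <= 6 is either p_1/q_1 or the intermediate fraction (k*p_1 + p_0)/(k*q_1 + q_0) with the largest k >= 1 whose denominator stays <= 6; these approach x as k grows, and every other convergent or intermediate fraction in range is farther away.
Largest k: floor((6 - q_0)/q_1) = floor((6 - 1)/1) = 5.
That gives (5*2 + 1)/(5*1 + 1) = 11/6.
Compare the errors: |x - 2/1| = |83*1 - 2*44|/(44*1) = 5/44, and |x - 11/6| = |83*6 - 11*44|/(44*6) = 14/264.
Cross-multiplying, 14*44 = 616 < 1320 = 5*264, so 14/264 is smaller: the intermediate fraction 11/6 is closer to x than 2/1.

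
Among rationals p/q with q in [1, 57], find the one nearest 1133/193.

317/54

Expand x = 1133/193 as a continued fraction with the Euclidean algorithm:
  1133 = 5*193 + 168, so a_0 = 5.
  193 = 1*168 + 25, so a_1 = 1.
  168 = 6*25 + 18, so a_2 = 6.
  25 = 1*18 + 7, so a_3 = 1.
  18 = 2*7 + 4, so a_4 = 2.
  7 = 1*4 + 3, so a_5 = 1.
  4 = 1*3 + 1, so a_6 = 1.
  3 = 3*1 + 0, so a_7 = 3.
so x = [5; 1, 6, 1, 2, 1, 1, 3].
Convergents (p_i = a_i*p_{i-1} + p_{i-2}, q_i = a_i*q_{i-1} + q_{i-2} with p_{-2}=0, p_{-1}=1, q_{-2}=1, q_{-1}=0), until the denominator exceeds 57:
  i=0: a_0=5, p_0 = 5*1 + 0 = 5, q_0 = 5*0 + 1 = 1.
  i=1: a_1=1, p_1 = 1*5 + 1 = 6, q_1 = 1*1 + 0 = 1.
  i=2: a_2=6, p_2 = 6*6 + 5 = 41, q_2 = 6*1 + 1 = 7.
  i=3: a_3=1, p_3 = 1*41 + 6 = 47, q_3 = 1*7 + 1 = 8.
  i=4: a_4=2, p_4 = 2*47 + 41 = 135, q_4 = 2*8 + 7 = 23.
  i=5: a_5=1, p_5 = 1*135 + 47 = 182, q_5 = 1*23 + 8 = 31.
  i=6: a_6=1, p_6 = 1*182 + 135 = 317, q_6 = 1*31 + 23 = 54.
  i=7: a_7=3, p_7 = 3*317 + 182 = 1133, q_7 = 3*54 + 31 = 193.
q_7 = 193 > 57, so the last convergent with denominator <= 57 is p_6/q_6 = 317/54.
The closest fraction with denominator <= 57 is either p_6/q_6 or the intermediate fraction (k*p_6 + p_5)/(k*q_6 + q_5) with the largest k >= 1 whose denominator stays <= 57; these approach x as k grows, and every other convergent or intermediate fraction in range is farther away.
Largest k: floor((57 - q_5)/q_6) = floor((57 - 31)/54) = 0.
Since k = 0, no intermediate fraction beyond p_6/q_6 has denominator <= 57, so the convergent 317/54 is the closest (its error is |1133*54 - 317*193|/(193*54) = 1/10422).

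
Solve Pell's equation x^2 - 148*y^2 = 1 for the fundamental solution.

(x, y) = (73, 6)

First expand sqrt(148) as a continued fraction. With x_i = (sqrt(148) + m_i)/d_i and (m_0, d_0) = (0, 1): a_0 = floor(sqrt(148)) = 12, since 12^2 = 144 <= 148 < 169 = 13^2.
Iterate m_{i+1} = d_i*a_i - m_i, d_{i+1} = (148 - m_{i+1}^2)/d_i, a_{i+1} = floor((a_0 + m_{i+1})/d_{i+1}):
  m_1 = 1*12 - 0 = 12, d_1 = (148 - 12^2)/1 = 4/1 = 4, a_1 = floor((12 + 12)/4) = 6.
  m_2 = 4*6 - 12 = 12, d_2 = (148 - 12^2)/4 = 4/4 = 1, a_2 = floor((12 + 12)/1) = 24.
  m_3 = 1*24 - 12 = 12, d_3 = (148 - 12^2)/1 = 4/1 = 4: (m_3, d_3) = (m_1, d_1) = (12, 4), so from here the quotients repeat a_1, a_2; the period length is 2.
So sqrt(148) = [12; (6, 24)] with period length k = 2.
k is even, so the fundamental solution of x^2 - 148y^2 = 1 is (p_{k-1}, q_{k-1}) = (p_1, q_1); compute convergents through index 1.
Convergents (p_i = a_i*p_{i-1} + p_{i-2}, q_i = a_i*q_{i-1} + q_{i-2} with p_{-2}=0, p_{-1}=1, q_{-2}=1, q_{-1}=0):
  i=0: a_0=12, p_0 = 12*1 + 0 = 12, q_0 = 12*0 + 1 = 1.
  i=1: a_1=6, p_1 = 6*12 + 1 = 73, q_1 = 6*1 + 0 = 6.
Check: 73^2 - 148*6^2 = 5329 - 5328 = 1, so (x, y) = (73, 6) solves the equation, and by the theorem it is the least positive solution.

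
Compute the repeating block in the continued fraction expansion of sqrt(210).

[14; (2, 28)]

Write x_i = (sqrt(210) + m_i)/d_i with (m_0, d_0) = (0, 1). a_0 = floor(sqrt(210)) = 14, since 14^2 = 196 <= 210 < 225 = 15^2.
Iterate m_{i+1} = d_i*a_i - m_i, d_{i+1} = (210 - m_{i+1}^2)/d_i, a_{i+1} = floor((a_0 + m_{i+1})/d_{i+1}):
  m_1 = 1*14 - 0 = 14, d_1 = (210 - 14^2)/1 = 14/1 = 14, a_1 = floor((14 + 14)/14) = 2.
  m_2 = 14*2 - 14 = 14, d_2 = (210 - 14^2)/14 = 14/14 = 1, a_2 = floor((14 + 14)/1) = 28.
  m_3 = 1*28 - 14 = 14, d_3 = (210 - 14^2)/1 = 14/1 = 14: (m_3, d_3) = (m_1, d_1) = (14, 14), so from here the quotients repeat a_1, a_2; the period length is 2.
Hence the expansion of sqrt(210) is a_0 = 14 followed by the repeating block 2, 28 (period 2).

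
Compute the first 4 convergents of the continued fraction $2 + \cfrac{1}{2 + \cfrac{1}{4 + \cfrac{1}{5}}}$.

2/1, 5/2, 22/9, 115/47

Using the convergent recurrence p_i = a_i*p_{i-1} + p_{i-2}, q_i = a_i*q_{i-1} + q_{i-2} with p_{-2}=0, p_{-1}=1, q_{-2}=1, q_{-1}=0:
  i=0: a_0=2, p_0 = 2*1 + 0 = 2, q_0 = 2*0 + 1 = 1.
  i=1: a_1=2, p_1 = 2*2 + 1 = 5, q_1 = 2*1 + 0 = 2.
  i=2: a_2=4, p_2 = 4*5 + 2 = 22, q_2 = 4*2 + 1 = 9.
  i=3: a_3=5, p_3 = 5*22 + 5 = 115, q_3 = 5*9 + 2 = 47.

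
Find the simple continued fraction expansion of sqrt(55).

[7; (2, 2, 2, 14)]

Write x_i = (sqrt(55) + m_i)/d_i with (m_0, d_0) = (0, 1). a_0 = floor(sqrt(55)) = 7, since 7^2 = 49 <= 55 < 64 = 8^2.
Iterate m_{i+1} = d_i*a_i - m_i, d_{i+1} = (55 - m_{i+1}^2)/d_i, a_{i+1} = floor((a_0 + m_{i+1})/d_{i+1}):
  m_1 = 1*7 - 0 = 7, d_1 = (55 - 7^2)/1 = 6/1 = 6, a_1 = floor((7 + 7)/6) = 2.
  m_2 = 6*2 - 7 = 5, d_2 = (55 - 5^2)/6 = 30/6 = 5, a_2 = floor((7 + 5)/5) = 2.
  m_3 = 5*2 - 5 = 5, d_3 = (55 - 5^2)/5 = 30/5 = 6, a_3 = floor((7 + 5)/6) = 2.
  m_4 = 6*2 - 5 = 7, d_4 = (55 - 7^2)/6 = 6/6 = 1, a_4 = floor((7 + 7)/1) = 14.
  m_5 = 1*14 - 7 = 7, d_5 = (55 - 7^2)/1 = 6/1 = 6: (m_5, d_5) = (m_1, d_1) = (7, 6), so from here the quotients repeat a_1, ..., a_4; the period length is 4.
Hence the expansion of sqrt(55) is a_0 = 7 followed by the repeating block 2, 2, 2, 14 (period 4).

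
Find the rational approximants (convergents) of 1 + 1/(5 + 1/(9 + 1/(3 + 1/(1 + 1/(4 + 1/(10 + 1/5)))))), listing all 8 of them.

1/1, 6/5, 55/46, 171/143, 226/189, 1075/899, 10976/9179, 55955/46794

Using the convergent recurrence p_i = a_i*p_{i-1} + p_{i-2}, q_i = a_i*q_{i-1} + q_{i-2} with p_{-2}=0, p_{-1}=1, q_{-2}=1, q_{-1}=0:
  i=0: a_0=1, p_0 = 1*1 + 0 = 1, q_0 = 1*0 + 1 = 1.
  i=1: a_1=5, p_1 = 5*1 + 1 = 6, q_1 = 5*1 + 0 = 5.
  i=2: a_2=9, p_2 = 9*6 + 1 = 55, q_2 = 9*5 + 1 = 46.
  i=3: a_3=3, p_3 = 3*55 + 6 = 171, q_3 = 3*46 + 5 = 143.
  i=4: a_4=1, p_4 = 1*171 + 55 = 226, q_4 = 1*143 + 46 = 189.
  i=5: a_5=4, p_5 = 4*226 + 171 = 1075, q_5 = 4*189 + 143 = 899.
  i=6: a_6=10, p_6 = 10*1075 + 226 = 10976, q_6 = 10*899 + 189 = 9179.
  i=7: a_7=5, p_7 = 5*10976 + 1075 = 55955, q_7 = 5*9179 + 899 = 46794.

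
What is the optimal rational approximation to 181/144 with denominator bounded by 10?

5/4

Expand x = 181/144 as a continued fraction with the Euclidean algorithm:
  181 = 1*144 + 37, so a_0 = 1.
  144 = 3*37 + 33, so a_1 = 3.
  37 = 1*33 + 4, so a_2 = 1.
  33 = 8*4 + 1, so a_3 = 8.
  4 = 4*1 + 0, so a_4 = 4.
so x = [1; 3, 1, 8, 4].
Convergents (p_i = a_i*p_{i-1} + p_{i-2}, q_i = a_i*q_{i-1} + q_{i-2} with p_{-2}=0, p_{-1}=1, q_{-2}=1, q_{-1}=0), until the denominator exceeds 10:
  i=0: a_0=1, p_0 = 1*1 + 0 = 1, q_0 = 1*0 + 1 = 1.
  i=1: a_1=3, p_1 = 3*1 + 1 = 4, q_1 = 3*1 + 0 = 3.
  i=2: a_2=1, p_2 = 1*4 + 1 = 5, q_2 = 1*3 + 1 = 4.
  i=3: a_3=8, p_3 = 8*5 + 4 = 44, q_3 = 8*4 + 3 = 35.
q_3 = 35 > 10, so the last convergent with denominator <= 10 is p_2/q_2 = 5/4.
The closest fraction with denominator <= 10 is either p_2/q_2 or the intermediate fraction (k*p_2 + p_1)/(k*q_2 + q_1) with the largest k >= 1 whose denominator stays <= 10; these approach x as k grows, and every other convergent or intermediate fraction in range is farther away.
Largest k: floor((10 - q_1)/q_2) = floor((10 - 3)/4) = 1.
That gives (1*5 + 4)/(1*4 + 3) = 9/7.
Compare the errors: |x - 5/4| = |181*4 - 5*144|/(144*4) = 4/576, and |x - 9/7| = |181*7 - 9*144|/(144*7) = 29/1008.
Cross-multiplying, 4*1008 = 4032 < 16704 = 29*576, so 4/576 is smaller: the convergent 5/4 is closer to x than 9/7.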